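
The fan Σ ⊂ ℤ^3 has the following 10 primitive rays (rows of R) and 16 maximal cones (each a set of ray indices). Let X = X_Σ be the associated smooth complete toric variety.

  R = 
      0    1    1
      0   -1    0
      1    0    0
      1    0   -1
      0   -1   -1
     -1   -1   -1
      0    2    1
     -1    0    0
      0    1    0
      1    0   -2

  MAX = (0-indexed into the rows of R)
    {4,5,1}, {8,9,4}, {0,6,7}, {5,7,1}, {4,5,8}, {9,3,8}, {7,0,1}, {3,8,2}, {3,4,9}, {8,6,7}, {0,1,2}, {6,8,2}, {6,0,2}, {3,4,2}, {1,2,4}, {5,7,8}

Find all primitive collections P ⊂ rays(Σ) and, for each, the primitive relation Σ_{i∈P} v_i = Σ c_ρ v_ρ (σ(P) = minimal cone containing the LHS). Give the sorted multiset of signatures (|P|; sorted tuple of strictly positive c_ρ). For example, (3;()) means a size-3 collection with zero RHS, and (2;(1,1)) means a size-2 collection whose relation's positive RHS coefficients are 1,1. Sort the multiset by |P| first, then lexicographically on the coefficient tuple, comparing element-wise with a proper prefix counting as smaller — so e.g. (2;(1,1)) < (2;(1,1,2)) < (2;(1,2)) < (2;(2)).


Δ(Σ) — 10 vertices, 23 min non-faces:

  P = {0,4}:  v_{0} + v_{4} = 0  →  sig = (2;())
  P = {1,8}:  v_{1} + v_{8} = 0  →  sig = (2;())
  P = {2,7}:  v_{2} + v_{7} = 0  →  sig = (2;())
  P = {0,5}:  v_{0} + v_{5} = v_{7}  →  sig = (2;(1))
  P = {0,8}:  v_{0} + v_{8} = v_{6}  →  sig = (2;(1))
  P = {1,6}:  v_{1} + v_{6} = v_{0}  →  sig = (2;(1))
  P = {2,5}:  v_{2} + v_{5} = v_{4}  →  sig = (2;(1))
  P = {4,6}:  v_{4} + v_{6} = v_{8}  →  sig = (2;(1))
  P = {4,7}:  v_{4} + v_{7} = v_{5}  →  sig = (2;(1))
  P = {0,3}:  v_{0} + v_{3} = v_{2} + v_{8}  →  sig = (2;(1,1))
  P = {0,9}:  v_{0} + v_{9} = v_{3} + v_{8}  →  sig = (2;(1,1))
  P = {1,3}:  v_{1} + v_{3} = v_{2} + v_{4}  →  sig = (2;(1,1))
  P = {1,9}:  v_{1} + v_{9} = v_{3} + v_{4}  →  sig = (2;(1,1))
  P = {3,7}:  v_{3} + v_{7} = v_{4} + v_{8}  →  sig = (2;(1,1))
  P = {5,6}:  v_{5} + v_{6} = v_{7} + v_{8}  →  sig = (2;(1,1))
  P = {3,5}:  v_{3} + v_{5} = 2·v_{4} + v_{8}  →  sig = (2;(1,2))
  P = {3,6}:  v_{3} + v_{6} = v_{2} + 2·v_{8}  →  sig = (2;(1,2))
  P = {6,9}:  v_{6} + v_{9} = v_{3} + 2·v_{8}  →  sig = (2;(1,2))
  P = {2,9}:  v_{2} + v_{9} = 2·v_{3}  →  sig = (2;(2))
  P = {7,9}:  v_{7} + v_{9} = 2·v_{4} + 2·v_{8}  →  sig = (2;(2,2))
  P = {5,9}:  v_{5} + v_{9} = 3·v_{4} + 2·v_{8}  →  sig = (2;(2,3))
  P = {2,4,8}:  v_{2} + v_{4} + v_{8} = v_{3}  →  sig = (3;(1))
  P = {3,4,8}:  v_{3} + v_{4} + v_{8} = v_{9}  →  sig = (3;(1))

Sorted signature multiset PRS(X):
    (2;())
    (2;())
    (2;())
    (2;(1))
    (2;(1))
    (2;(1))
    (2;(1))
    (2;(1))
    (2;(1))
    (2;(1,1))
    (2;(1,1))
    (2;(1,1))
    (2;(1,1))
    (2;(1,1))
    (2;(1,1))
    (2;(1,2))
    (2;(1,2))
    (2;(1,2))
    (2;(2))
    (2;(2,2))
    (2;(2,3))
    (3;(1))
    (3;(1))


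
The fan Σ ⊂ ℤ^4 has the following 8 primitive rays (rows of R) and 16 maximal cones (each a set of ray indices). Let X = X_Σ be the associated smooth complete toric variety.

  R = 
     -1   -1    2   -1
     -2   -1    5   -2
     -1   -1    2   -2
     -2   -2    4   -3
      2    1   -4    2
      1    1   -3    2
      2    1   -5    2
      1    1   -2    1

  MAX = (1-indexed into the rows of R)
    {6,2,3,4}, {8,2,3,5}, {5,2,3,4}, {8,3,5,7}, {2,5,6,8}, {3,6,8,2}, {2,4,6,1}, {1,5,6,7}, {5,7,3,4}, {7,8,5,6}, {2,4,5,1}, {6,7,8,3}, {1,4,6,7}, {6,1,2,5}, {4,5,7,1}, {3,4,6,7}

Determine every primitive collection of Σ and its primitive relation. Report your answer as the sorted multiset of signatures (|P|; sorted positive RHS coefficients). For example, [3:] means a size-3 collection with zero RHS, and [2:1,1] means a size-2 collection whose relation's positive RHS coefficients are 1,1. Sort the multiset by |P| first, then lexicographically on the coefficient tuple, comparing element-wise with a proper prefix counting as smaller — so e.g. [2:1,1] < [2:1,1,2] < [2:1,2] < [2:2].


Δ(Σ) — 8 vertices, 6 min non-faces:

  • {1,8}:  v_{1} + v_{8} = 0  ⟹  sig = [2:]
  • {2,7}:  v_{2} + v_{7} = 0  ⟹  sig = [2:]
  • {1,3}:  v_{1} + v_{3} = v_{4}  ⟹  sig = [2:1]
  • {4,8}:  v_{4} + v_{8} = v_{3}  ⟹  sig = [2:1]
  • {3,5,6}:  v_{3} + v_{5} + v_{6} = v_{7}  ⟹  sig = [3:1]
  • {4,5,6}:  v_{4} + v_{5} + v_{6} = v_{1} + v_{7}  ⟹  sig = [3:1,1]

so the primitive-relation signature multiset is
{ [2:] ×2,  [2:1] ×2,  [3:1],  [3:1,1] }


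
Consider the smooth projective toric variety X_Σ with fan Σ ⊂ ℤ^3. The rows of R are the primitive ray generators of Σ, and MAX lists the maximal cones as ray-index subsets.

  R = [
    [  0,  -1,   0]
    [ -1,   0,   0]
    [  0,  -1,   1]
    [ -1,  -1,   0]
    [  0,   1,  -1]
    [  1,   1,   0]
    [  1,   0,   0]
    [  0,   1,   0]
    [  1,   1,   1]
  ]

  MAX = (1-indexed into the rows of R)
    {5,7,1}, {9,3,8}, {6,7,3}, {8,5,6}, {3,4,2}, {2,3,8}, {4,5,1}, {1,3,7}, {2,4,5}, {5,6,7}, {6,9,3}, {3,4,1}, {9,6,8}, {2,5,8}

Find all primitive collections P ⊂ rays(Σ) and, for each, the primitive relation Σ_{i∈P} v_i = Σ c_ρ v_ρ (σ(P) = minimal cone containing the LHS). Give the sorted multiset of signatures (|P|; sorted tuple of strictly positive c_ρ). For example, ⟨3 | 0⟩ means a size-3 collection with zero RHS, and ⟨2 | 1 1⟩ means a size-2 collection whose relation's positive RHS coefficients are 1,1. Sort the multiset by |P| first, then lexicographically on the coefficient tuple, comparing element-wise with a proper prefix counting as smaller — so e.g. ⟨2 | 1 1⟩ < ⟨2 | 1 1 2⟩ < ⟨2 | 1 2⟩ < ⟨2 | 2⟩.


Minimal non-faces — 16 found among 9 rays, 14 max cones:

  • {1,8}:  v_{1} + v_{8} = 0 — sig = ⟨2 | 0⟩
  • {2,7}:  v_{2} + v_{7} = 0 — sig = ⟨2 | 0⟩
  • {3,5}:  v_{3} + v_{5} = 0 — sig = ⟨2 | 0⟩
  • {4,6}:  v_{4} + v_{6} = 0 — sig = ⟨2 | 0⟩
  • {1,2}:  v_{1} + v_{2} = v_{4} — sig = ⟨2 | 1⟩
  • {1,6}:  v_{1} + v_{6} = v_{7} — sig = ⟨2 | 1⟩
  • {2,6}:  v_{2} + v_{6} = v_{8} — sig = ⟨2 | 1⟩
  • {4,7}:  v_{4} + v_{7} = v_{1} — sig = ⟨2 | 1⟩
  • {4,8}:  v_{4} + v_{8} = v_{2} — sig = ⟨2 | 1⟩
  • {7,8}:  v_{7} + v_{8} = v_{6} — sig = ⟨2 | 1⟩
  • {1,9}:  v_{1} + v_{9} = v_{3} + v_{6} — sig = ⟨2 | 1 1⟩
  • {4,9}:  v_{4} + v_{9} = v_{3} + v_{8} — sig = ⟨2 | 1 1⟩
  • {5,9}:  v_{5} + v_{9} = v_{6} + v_{8} — sig = ⟨2 | 1 1⟩
  • {2,9}:  v_{2} + v_{9} = v_{3} + 2·v_{8} — sig = ⟨2 | 1 2⟩
  • {7,9}:  v_{7} + v_{9} = v_{3} + 2·v_{6} — sig = ⟨2 | 1 2⟩
  • {3,6,8}:  v_{3} + v_{6} + v_{8} = v_{9} — sig = ⟨3 | 1⟩

so the primitive-relation signature multiset is
[⟨2 | 0⟩, ⟨2 | 0⟩, ⟨2 | 0⟩, ⟨2 | 0⟩, ⟨2 | 1⟩, ⟨2 | 1⟩, ⟨2 | 1⟩, ⟨2 | 1⟩, ⟨2 | 1⟩, ⟨2 | 1⟩, ⟨2 | 1 1⟩, ⟨2 | 1 1⟩, ⟨2 | 1 1⟩, ⟨2 | 1 2⟩, ⟨2 | 1 2⟩, ⟨3 | 1⟩]


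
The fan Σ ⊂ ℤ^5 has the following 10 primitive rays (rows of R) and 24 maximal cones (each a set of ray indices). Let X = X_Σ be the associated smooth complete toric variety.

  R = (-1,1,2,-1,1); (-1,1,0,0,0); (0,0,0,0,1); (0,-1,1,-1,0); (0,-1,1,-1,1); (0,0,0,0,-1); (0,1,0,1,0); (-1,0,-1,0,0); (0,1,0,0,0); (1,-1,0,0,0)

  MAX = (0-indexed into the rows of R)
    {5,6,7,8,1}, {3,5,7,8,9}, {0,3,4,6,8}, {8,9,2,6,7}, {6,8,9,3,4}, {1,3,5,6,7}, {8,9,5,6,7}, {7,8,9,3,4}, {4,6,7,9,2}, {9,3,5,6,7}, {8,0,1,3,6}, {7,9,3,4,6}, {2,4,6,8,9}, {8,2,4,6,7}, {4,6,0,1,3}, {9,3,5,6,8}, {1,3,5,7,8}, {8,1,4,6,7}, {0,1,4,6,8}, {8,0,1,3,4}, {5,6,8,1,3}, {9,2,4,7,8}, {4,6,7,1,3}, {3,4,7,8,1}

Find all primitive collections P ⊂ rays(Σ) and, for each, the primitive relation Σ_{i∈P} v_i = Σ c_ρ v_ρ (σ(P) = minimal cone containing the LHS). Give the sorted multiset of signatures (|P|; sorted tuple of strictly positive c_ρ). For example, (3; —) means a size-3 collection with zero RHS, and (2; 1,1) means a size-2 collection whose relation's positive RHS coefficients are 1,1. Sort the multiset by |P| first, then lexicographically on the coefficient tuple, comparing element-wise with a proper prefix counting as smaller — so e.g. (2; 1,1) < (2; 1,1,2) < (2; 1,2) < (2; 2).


12 collections generate NE(X_Σ); each relation:

  • {1,9}:  v_{1} + v_{9} = 0  →  sig = (2; —)
  • {2,5}:  v_{2} + v_{5} = 0  →  sig = (2; —)
  • {2,3}:  v_{2} + v_{3} = v_{4}  →  sig = (2; 1)
  • {4,5}:  v_{4} + v_{5} = v_{3}  →  sig = (2; 1)
  • {0,9}:  v_{0} + v_{9} = v_{3} + v_{4} + v_{6} + v_{8}  →  sig = (2; 1,1,1,1)
  • {1,2}:  v_{1} + v_{2} = v_{4} + v_{6} + v_{7} + v_{8}  →  sig = (2; 1,1,1,1)
  • {0,2}:  v_{0} + v_{2} = v_{1} + 2·v_{4} + v_{6} + v_{8}  →  sig = (2; 1,1,1,2)
  • {0,5}:  v_{0} + v_{5} = v_{1} + 2·v_{3} + v_{6} + v_{8}  →  sig = (2; 1,1,1,2)
  • {0,7}:  v_{0} + v_{7} = 2·v_{1} + v_{4}  →  sig = (2; 1,2)
  • {3,6,7,8}:  v_{3} + v_{6} + v_{7} + v_{8} = v_{1}  →  sig = (4; 1)
  • {1,3,4,6,8}:  v_{1} + v_{3} + v_{4} + v_{6} + v_{8} = v_{0}  →  sig = (5; 1)
  • {4,6,7,8,9}:  v_{4} + v_{6} + v_{7} + v_{8} + v_{9} = v_{2}  →  sig = (5; 1)

Hence PRS(X_Σ) =
{ (2; —) ×2,  (2; 1) ×2,  (2; 1,1,1,1) ×2,  (2; 1,1,1,2) ×2,  (2; 1,2),  (4; 1),  (5; 1) ×2 }


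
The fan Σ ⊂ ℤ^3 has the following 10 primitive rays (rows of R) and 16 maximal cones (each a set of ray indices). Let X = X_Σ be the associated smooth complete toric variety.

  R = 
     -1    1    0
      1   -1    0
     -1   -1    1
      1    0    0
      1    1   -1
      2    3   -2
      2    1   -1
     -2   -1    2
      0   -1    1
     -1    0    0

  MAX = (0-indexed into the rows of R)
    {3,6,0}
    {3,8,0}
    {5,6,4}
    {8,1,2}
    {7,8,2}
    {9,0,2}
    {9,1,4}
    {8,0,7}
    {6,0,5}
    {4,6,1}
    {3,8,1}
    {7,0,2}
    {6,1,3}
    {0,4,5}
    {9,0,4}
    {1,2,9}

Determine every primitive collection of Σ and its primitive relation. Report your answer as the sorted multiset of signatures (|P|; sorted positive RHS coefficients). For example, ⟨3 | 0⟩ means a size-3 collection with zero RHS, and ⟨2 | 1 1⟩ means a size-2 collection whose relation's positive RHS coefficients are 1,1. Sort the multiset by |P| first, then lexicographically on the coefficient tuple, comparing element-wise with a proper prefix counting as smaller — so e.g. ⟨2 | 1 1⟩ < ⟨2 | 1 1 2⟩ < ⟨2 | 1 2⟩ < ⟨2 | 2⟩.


23 minimal non-faces of Δ(Σ) (on 10 rays):

  • {0,1}:  v_{0} + v_{1} = 0  so sig = ⟨2 | 0⟩
  • {2,4}:  v_{2} + v_{4} = 0  so sig = ⟨2 | 0⟩
  • {3,9}:  v_{3} + v_{9} = 0  so sig = ⟨2 | 0⟩
  • {2,3}:  v_{2} + v_{3} = v_{8}  so sig = ⟨2 | 1⟩
  • {2,6}:  v_{2} + v_{6} = v_{3}  so sig = ⟨2 | 1⟩
  • {3,4}:  v_{3} + v_{4} = v_{6}  so sig = ⟨2 | 1⟩
  • {4,8}:  v_{4} + v_{8} = v_{3}  so sig = ⟨2 | 1⟩
  • {6,9}:  v_{6} + v_{9} = v_{4}  so sig = ⟨2 | 1⟩
  • {8,9}:  v_{8} + v_{9} = v_{2}  so sig = ⟨2 | 1⟩
  • {1,5}:  v_{1} + v_{5} = v_{4} + v_{6}  so sig = ⟨2 | 1 1⟩
  • {1,7}:  v_{1} + v_{7} = v_{2} + v_{8}  so sig = ⟨2 | 1 1⟩
  • {2,5}:  v_{2} + v_{5} = v_{0} + v_{6}  so sig = ⟨2 | 1 1⟩
  • {4,7}:  v_{4} + v_{7} = v_{0} + v_{8}  so sig = ⟨2 | 1 1⟩
  • {5,8}:  v_{5} + v_{8} = v_{0} + v_{3} + v_{6}  so sig = ⟨2 | 1 1 1⟩
  • {6,7}:  v_{6} + v_{7} = v_{0} + v_{3} + v_{8}  so sig = ⟨2 | 1 1 1⟩
  • {3,5}:  v_{3} + v_{5} = v_{0} + 2·v_{6}  so sig = ⟨2 | 1 2⟩
  • {3,7}:  v_{3} + v_{7} = v_{0} + 2·v_{8}  so sig = ⟨2 | 1 2⟩
  • {5,9}:  v_{5} + v_{9} = v_{0} + 2·v_{4}  so sig = ⟨2 | 1 2⟩
  • {7,9}:  v_{7} + v_{9} = v_{0} + 2·v_{2}  so sig = ⟨2 | 1 2⟩
  • {6,8}:  v_{6} + v_{8} = 2·v_{3}  so sig = ⟨2 | 2⟩
  • {5,7}:  v_{5} + v_{7} = 2·v_{0} + 2·v_{3}  so sig = ⟨2 | 2 2⟩
  • {0,2,8}:  v_{0} + v_{2} + v_{8} = v_{7}  so sig = ⟨3 | 1⟩
  • {0,4,6}:  v_{0} + v_{4} + v_{6} = v_{5}  so sig = ⟨3 | 1⟩

Signatures (|P|; sorted positive RHS coefficients), sorted:
    |P|=2: 21 collections, coeffs (), (), (), (1), (1), (1), (1), (1), (1), (1,1), (1,1), (1,1), (1,1), (1,1,1), (1,1,1), (1,2), (1,2), (1,2), (1,2), (2), (2,2)
    |P|=3: 2 collections, coeffs (1), (1)


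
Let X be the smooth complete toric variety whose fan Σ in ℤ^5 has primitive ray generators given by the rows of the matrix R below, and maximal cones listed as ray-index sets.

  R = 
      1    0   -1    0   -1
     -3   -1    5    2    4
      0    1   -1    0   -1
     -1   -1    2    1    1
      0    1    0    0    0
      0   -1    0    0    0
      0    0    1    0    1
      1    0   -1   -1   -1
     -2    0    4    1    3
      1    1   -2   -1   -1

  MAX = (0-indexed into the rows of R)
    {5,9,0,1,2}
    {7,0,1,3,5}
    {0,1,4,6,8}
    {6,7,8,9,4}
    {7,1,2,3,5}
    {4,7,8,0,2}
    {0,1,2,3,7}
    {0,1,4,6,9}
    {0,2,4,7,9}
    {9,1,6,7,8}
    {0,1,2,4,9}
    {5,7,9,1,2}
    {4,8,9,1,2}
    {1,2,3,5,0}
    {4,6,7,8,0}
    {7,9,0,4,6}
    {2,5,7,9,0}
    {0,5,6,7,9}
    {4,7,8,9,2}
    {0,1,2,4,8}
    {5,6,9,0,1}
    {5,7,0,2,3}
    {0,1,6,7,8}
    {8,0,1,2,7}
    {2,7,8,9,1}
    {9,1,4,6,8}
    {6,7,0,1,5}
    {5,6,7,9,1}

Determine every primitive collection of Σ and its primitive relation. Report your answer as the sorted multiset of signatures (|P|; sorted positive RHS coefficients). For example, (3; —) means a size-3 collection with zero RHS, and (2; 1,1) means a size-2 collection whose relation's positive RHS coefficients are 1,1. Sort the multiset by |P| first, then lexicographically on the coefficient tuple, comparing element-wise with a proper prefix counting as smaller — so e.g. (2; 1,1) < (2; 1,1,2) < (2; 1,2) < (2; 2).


Δ(Σ) — 10 vertices, 11 min non-faces:

  • {3,9}:  v_{3} + v_{9} = 0 ; sig = (2; —)
  • {4,5}:  v_{4} + v_{5} = 0 ; sig = (2; —)
  • {2,6}:  v_{2} + v_{6} = v_{4} ; sig = (2; 1)
  • {5,8}:  v_{5} + v_{8} = v_{1} + v_{7} ; sig = (2; 1,1)
  • {3,6}:  v_{3} + v_{6} = v_{0} + v_{1} + v_{7} ; sig = (2; 1,1,1)
  • {3,4}:  v_{3} + v_{4} = v_{0} + v_{1} + v_{2} + v_{7} ; sig = (2; 1,1,1,1)
  • {3,8}:  v_{3} + v_{8} = v_{0} + 2·v_{1} + v_{2} + 2·v_{7} ; sig = (2; 1,1,2,2)
  • {1,4,7}:  v_{1} + v_{4} + v_{7} = v_{8} ; sig = (3; 1)
  • {0,8,9}:  v_{0} + v_{8} + v_{9} = v_{4} + v_{6} ; sig = (3; 1,1)
  • {0,1,7,9}:  v_{0} + v_{1} + v_{7} + v_{9} = v_{6} ; sig = (4; 1)
  • {0,1,2,5,7}:  v_{0} + v_{1} + v_{2} + v_{5} + v_{7} = v_{3} ; sig = (5; 1)

so the primitive-relation signature multiset is
{ (2; —) ×2,  (2; 1),  (2; 1,1),  (2; 1,1,1),  (2; 1,1,1,1),  (2; 1,1,2,2),  (3; 1),  (3; 1,1),  (4; 1),  (5; 1) }


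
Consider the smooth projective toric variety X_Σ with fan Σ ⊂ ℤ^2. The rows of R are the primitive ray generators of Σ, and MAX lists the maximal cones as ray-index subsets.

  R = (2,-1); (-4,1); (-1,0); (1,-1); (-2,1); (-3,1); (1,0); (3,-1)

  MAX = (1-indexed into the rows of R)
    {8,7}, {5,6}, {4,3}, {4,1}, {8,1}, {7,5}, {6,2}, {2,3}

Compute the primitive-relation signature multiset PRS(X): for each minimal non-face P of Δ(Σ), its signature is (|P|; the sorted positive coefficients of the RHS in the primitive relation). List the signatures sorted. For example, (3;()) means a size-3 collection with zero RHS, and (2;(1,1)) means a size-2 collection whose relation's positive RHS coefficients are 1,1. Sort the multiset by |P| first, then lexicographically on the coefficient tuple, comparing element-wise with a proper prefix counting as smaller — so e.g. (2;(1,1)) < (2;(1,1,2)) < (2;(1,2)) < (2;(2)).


|primitive collections| = 20. Relations:

  • {1,5}:  v_{1} + v_{5} = 0  ⇒ sig = (2;())
  • {3,7}:  v_{3} + v_{7} = 0  ⇒ sig = (2;())
  • {6,8}:  v_{6} + v_{8} = 0  ⇒ sig = (2;())
  • {1,3}:  v_{1} + v_{3} = v_{4}  ⇒ sig = (2;(1))
  • {1,6}:  v_{1} + v_{6} = v_{3}  ⇒ sig = (2;(1))
  • {1,7}:  v_{1} + v_{7} = v_{8}  ⇒ sig = (2;(1))
  • {2,7}:  v_{2} + v_{7} = v_{6}  ⇒ sig = (2;(1))
  • {2,8}:  v_{2} + v_{8} = v_{3}  ⇒ sig = (2;(1))
  • {3,5}:  v_{3} + v_{5} = v_{6}  ⇒ sig = (2;(1))
  • {3,6}:  v_{3} + v_{6} = v_{2}  ⇒ sig = (2;(1))
  • {3,8}:  v_{3} + v_{8} = v_{1}  ⇒ sig = (2;(1))
  • {4,5}:  v_{4} + v_{5} = v_{3}  ⇒ sig = (2;(1))
  • {4,7}:  v_{4} + v_{7} = v_{1}  ⇒ sig = (2;(1))
  • {5,8}:  v_{5} + v_{8} = v_{7}  ⇒ sig = (2;(1))
  • {6,7}:  v_{6} + v_{7} = v_{5}  ⇒ sig = (2;(1))
  • {1,2}:  v_{1} + v_{2} = 2·v_{3}  ⇒ sig = (2;(2))
  • {2,5}:  v_{2} + v_{5} = 2·v_{6}  ⇒ sig = (2;(2))
  • {4,6}:  v_{4} + v_{6} = 2·v_{3}  ⇒ sig = (2;(2))
  • {4,8}:  v_{4} + v_{8} = 2·v_{1}  ⇒ sig = (2;(2))
  • {2,4}:  v_{2} + v_{4} = 3·v_{3}  ⇒ sig = (2;(3))

Sorted signature multiset PRS(X):
    (2;())
    (2;())
    (2;())
    (2;(1))
    (2;(1))
    (2;(1))
    (2;(1))
    (2;(1))
    (2;(1))
    (2;(1))
    (2;(1))
    (2;(1))
    (2;(1))
    (2;(1))
    (2;(1))
    (2;(2))
    (2;(2))
    (2;(2))
    (2;(2))
    (2;(3))


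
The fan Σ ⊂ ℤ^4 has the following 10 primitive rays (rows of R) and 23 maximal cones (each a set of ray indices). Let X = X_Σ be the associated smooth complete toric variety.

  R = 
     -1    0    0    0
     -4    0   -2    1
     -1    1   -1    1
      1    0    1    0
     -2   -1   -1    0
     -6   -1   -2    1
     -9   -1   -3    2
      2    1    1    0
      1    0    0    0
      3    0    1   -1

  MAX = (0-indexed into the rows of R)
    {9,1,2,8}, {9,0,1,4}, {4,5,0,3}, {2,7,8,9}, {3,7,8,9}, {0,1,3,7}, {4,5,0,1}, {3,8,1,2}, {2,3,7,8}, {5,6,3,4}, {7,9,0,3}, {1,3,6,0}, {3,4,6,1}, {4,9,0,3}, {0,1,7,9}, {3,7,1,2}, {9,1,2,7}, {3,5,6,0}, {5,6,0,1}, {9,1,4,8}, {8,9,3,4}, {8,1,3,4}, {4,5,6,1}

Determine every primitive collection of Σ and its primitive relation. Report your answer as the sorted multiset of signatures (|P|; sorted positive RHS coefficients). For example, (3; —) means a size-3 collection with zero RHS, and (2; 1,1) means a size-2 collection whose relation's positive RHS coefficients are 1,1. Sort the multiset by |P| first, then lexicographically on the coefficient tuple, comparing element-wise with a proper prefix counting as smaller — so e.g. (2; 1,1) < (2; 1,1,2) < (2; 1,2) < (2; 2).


18 minimal non-faces of Δ(Σ) (on 10 rays):

  • {0,8}:  v_{0} + v_{8} = 0  ⟹  sig = (2; —)
  • {4,7}:  v_{4} + v_{7} = 0  ⟹  sig = (2; —)
  • {6,9}:  v_{6} + v_{9} = v_{5}  ⟹  sig = (2; 1)
  • {0,2}:  v_{0} + v_{2} = v_{1} + v_{7}  ⟹  sig = (2; 1,1)
  • {2,4}:  v_{2} + v_{4} = v_{1} + v_{8}  ⟹  sig = (2; 1,1)
  • {5,9}:  v_{5} + v_{9} = v_{0} + v_{4}  ⟹  sig = (2; 1,1)
  • {5,7}:  v_{5} + v_{7} = v_{0} + v_{1} + v_{3}  ⟹  sig = (2; 1,1,1)
  • {5,8}:  v_{5} + v_{8} = v_{1} + v_{3} + v_{4}  ⟹  sig = (2; 1,1,1)
  • {2,5}:  v_{2} + v_{5} = 2·v_{1} + v_{3}  ⟹  sig = (2; 1,2)
  • {6,7}:  v_{6} + v_{7} = v_{0} + 2·v_{1} + 2·v_{3}  ⟹  sig = (2; 1,2,2)
  • {6,8}:  v_{6} + v_{8} = 2·v_{1} + 2·v_{3} + v_{4}  ⟹  sig = (2; 1,2,2)
  • {2,6}:  v_{2} + v_{6} = 3·v_{1} + 2·v_{3}  ⟹  sig = (2; 2,3)
  • {1,3,9}:  v_{1} + v_{3} + v_{9} = 0  ⟹  sig = (3; —)
  • {1,3,5}:  v_{1} + v_{3} + v_{5} = v_{6}  ⟹  sig = (3; 1)
  • {1,7,8}:  v_{1} + v_{7} + v_{8} = v_{2}  ⟹  sig = (3; 1)
  • {2,3,9}:  v_{2} + v_{3} + v_{9} = v_{7} + v_{8}  ⟹  sig = (3; 1,1)
  • {0,4,6}:  v_{0} + v_{4} + v_{6} = 2·v_{5}  ⟹  sig = (3; 2)
  • {0,1,3,4}:  v_{0} + v_{1} + v_{3} + v_{4} = v_{5}  ⟹  sig = (4; 1)

Sorted signature multiset PRS(X):
[(2; —), (2; —), (2; 1), (2; 1,1), (2; 1,1), (2; 1,1), (2; 1,1,1), (2; 1,1,1), (2; 1,2), (2; 1,2,2), (2; 1,2,2), (2; 2,3), (3; —), (3; 1), (3; 1), (3; 1,1), (3; 2), (4; 1)]


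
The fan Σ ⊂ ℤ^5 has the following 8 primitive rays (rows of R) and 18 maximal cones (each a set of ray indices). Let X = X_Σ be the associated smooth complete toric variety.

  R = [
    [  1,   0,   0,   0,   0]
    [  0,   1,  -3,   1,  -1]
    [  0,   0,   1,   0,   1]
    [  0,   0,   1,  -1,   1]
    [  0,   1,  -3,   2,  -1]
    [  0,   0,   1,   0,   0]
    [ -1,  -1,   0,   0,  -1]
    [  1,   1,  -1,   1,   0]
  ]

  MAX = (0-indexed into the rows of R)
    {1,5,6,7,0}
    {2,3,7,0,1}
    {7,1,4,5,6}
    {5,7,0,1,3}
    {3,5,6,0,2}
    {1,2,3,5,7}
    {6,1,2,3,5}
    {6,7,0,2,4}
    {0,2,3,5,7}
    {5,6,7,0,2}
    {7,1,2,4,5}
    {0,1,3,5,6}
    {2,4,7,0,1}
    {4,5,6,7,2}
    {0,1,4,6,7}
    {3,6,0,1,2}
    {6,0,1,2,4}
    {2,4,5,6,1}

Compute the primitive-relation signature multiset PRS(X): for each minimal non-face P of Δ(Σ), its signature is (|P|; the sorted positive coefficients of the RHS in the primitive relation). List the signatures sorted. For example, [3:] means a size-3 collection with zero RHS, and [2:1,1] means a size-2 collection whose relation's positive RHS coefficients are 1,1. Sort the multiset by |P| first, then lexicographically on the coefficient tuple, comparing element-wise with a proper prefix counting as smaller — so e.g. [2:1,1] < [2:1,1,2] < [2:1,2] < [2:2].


The 5 primitive collections of Σ (r=8, n=5):

  P = {3,4}:  v_{3} + v_{4} = v_{1} + v_{2}  so sig = [2:1,1]
  P = {3,6,7}:  v_{3} + v_{6} + v_{7} = 0  so sig = [3:]
  P = {0,4,5}:  v_{0} + v_{4} + v_{5} = v_{6} + 2·v_{7}  so sig = [3:1,2]
  P = {0,1,2,5}:  v_{0} + v_{1} + v_{2} + v_{5} = v_{7}  so sig = [4:1]
  P = {1,2,6,7}:  v_{1} + v_{2} + v_{6} + v_{7} = v_{4}  so sig = [4:1]

Sorted signature multiset PRS(X):
{ [2:1,1],  [3:],  [3:1,2],  [4:1] ×2 }


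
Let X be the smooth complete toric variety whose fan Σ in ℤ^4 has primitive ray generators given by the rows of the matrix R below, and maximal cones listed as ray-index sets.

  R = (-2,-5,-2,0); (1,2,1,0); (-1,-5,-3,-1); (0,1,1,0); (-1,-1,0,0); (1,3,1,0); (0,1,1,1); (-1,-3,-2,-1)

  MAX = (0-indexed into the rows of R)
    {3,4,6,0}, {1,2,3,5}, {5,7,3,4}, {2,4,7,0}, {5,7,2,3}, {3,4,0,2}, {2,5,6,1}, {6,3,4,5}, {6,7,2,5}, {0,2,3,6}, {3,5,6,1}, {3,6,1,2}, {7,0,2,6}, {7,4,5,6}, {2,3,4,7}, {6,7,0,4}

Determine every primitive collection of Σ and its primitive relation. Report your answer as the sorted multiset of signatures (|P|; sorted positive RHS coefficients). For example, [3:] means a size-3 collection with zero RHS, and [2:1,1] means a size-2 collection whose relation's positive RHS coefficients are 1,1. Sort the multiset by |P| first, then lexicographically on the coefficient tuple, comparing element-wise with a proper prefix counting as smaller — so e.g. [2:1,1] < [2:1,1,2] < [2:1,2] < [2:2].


9 collections generate NE(X_Σ); each relation:

  P={1,4}:  v_{1} + v_{4} = v_{3} ; sig = [2:1]
  P={0,5}:  v_{0} + v_{5} = v_{6} + v_{7} ; sig = [2:1,1]
  P={0,1}:  v_{0} + v_{1} = v_{2} + v_{3} + v_{6} ; sig = [2:1,1,1]
  P={1,7}:  v_{1} + v_{7} = v_{2} + v_{3} + v_{5} ; sig = [2:1,1,1]
  P={2,4,5}:  v_{2} + v_{4} + v_{5} = v_{7} ; sig = [3:1]
  P={2,4,6}:  v_{2} + v_{4} + v_{6} = v_{0} ; sig = [3:1]
  P={3,6,7}:  v_{3} + v_{6} + v_{7} = v_{4} ; sig = [3:1]
  P={0,3,7}:  v_{0} + v_{3} + v_{7} = v_{2} + 2·v_{4} ; sig = [3:1,2]
  P={2,3,5,6}:  v_{2} + v_{3} + v_{5} + v_{6} = 0 ; sig = [4:]

Sorted signature multiset PRS(X):
    |P|=2: 4 collections, coeffs (1), (1,1), (1,1,1), (1,1,1)
    |P|=3: 4 collections, coeffs (1), (1), (1), (1,2)
    |P|=4: 1 collection, coeffs ()


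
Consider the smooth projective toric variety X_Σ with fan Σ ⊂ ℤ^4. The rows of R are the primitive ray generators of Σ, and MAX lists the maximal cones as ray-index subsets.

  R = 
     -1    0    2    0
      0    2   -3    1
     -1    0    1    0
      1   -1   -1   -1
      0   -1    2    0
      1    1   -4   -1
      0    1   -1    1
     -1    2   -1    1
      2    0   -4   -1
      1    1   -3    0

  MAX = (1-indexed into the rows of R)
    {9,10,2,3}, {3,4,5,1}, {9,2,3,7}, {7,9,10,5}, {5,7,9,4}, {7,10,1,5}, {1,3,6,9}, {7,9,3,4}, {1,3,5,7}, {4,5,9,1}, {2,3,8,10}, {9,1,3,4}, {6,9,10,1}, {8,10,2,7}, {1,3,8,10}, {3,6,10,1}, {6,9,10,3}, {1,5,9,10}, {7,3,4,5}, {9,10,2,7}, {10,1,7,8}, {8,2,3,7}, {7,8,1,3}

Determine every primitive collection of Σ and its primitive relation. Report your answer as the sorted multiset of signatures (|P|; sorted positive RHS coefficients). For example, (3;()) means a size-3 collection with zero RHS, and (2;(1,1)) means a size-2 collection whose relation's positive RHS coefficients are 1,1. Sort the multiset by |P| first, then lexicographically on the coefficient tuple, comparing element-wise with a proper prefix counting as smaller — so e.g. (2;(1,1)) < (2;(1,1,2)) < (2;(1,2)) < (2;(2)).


Δ(Σ) — 10 vertices, 18 min non-faces:

  • {1,2}:  v_{1} + v_{2} = v_{8} — sig = (2;(1))
  • {2,5}:  v_{2} + v_{5} = v_{7} — sig = (2;(1))
  • {4,10}:  v_{4} + v_{10} = v_{9} — sig = (2;(1))
  • {4,8}:  v_{4} + v_{8} = v_{3} + v_{10} — sig = (2;(1,1))
  • {5,6}:  v_{5} + v_{6} = v_{1} + v_{9} — sig = (2;(1,1))
  • {5,8}:  v_{5} + v_{8} = v_{1} + v_{7} — sig = (2;(1,1))
  • {2,4}:  v_{2} + v_{4} = v_{3} + v_{7} + v_{9} — sig = (2;(1,1,1))
  • {4,6}:  v_{4} + v_{6} = v_{1} + v_{3} + 2·v_{9} — sig = (2;(1,1,2))
  • {6,7}:  v_{6} + v_{7} = v_{3} + 2·v_{10} — sig = (2;(1,2))
  • {8,9}:  v_{8} + v_{9} = v_{3} + 2·v_{10} — sig = (2;(1,2))
  • {6,8}:  v_{6} + v_{8} = v_{1} + 2·v_{3} + 3·v_{10} — sig = (2;(1,2,3))
  • {2,6}:  v_{2} + v_{6} = 2·v_{3} + 3·v_{10} — sig = (2;(2,3))
  • {1,4,7}:  v_{1} + v_{4} + v_{7} = 0 — sig = (3;())
  • {3,5,10}:  v_{3} + v_{5} + v_{10} = 0 — sig = (3;())
  • {1,7,9}:  v_{1} + v_{7} + v_{9} = v_{10} — sig = (3;(1))
  • {3,5,9}:  v_{3} + v_{5} + v_{9} = v_{4} — sig = (3;(1))
  • {3,7,10}:  v_{3} + v_{7} + v_{10} = v_{2} — sig = (3;(1))
  • {1,3,9,10}:  v_{1} + v_{3} + v_{9} + v_{10} = v_{6} — sig = (4;(1))

Hence PRS(X_Σ) =
{ (2;(1)) ×3,  (2;(1,1)) ×3,  (2;(1,1,1)),  (2;(1,1,2)),  (2;(1,2)) ×2,  (2;(1,2,3)),  (2;(2,3)),  (3;()) ×2,  (3;(1)) ×3,  (4;(1)) }


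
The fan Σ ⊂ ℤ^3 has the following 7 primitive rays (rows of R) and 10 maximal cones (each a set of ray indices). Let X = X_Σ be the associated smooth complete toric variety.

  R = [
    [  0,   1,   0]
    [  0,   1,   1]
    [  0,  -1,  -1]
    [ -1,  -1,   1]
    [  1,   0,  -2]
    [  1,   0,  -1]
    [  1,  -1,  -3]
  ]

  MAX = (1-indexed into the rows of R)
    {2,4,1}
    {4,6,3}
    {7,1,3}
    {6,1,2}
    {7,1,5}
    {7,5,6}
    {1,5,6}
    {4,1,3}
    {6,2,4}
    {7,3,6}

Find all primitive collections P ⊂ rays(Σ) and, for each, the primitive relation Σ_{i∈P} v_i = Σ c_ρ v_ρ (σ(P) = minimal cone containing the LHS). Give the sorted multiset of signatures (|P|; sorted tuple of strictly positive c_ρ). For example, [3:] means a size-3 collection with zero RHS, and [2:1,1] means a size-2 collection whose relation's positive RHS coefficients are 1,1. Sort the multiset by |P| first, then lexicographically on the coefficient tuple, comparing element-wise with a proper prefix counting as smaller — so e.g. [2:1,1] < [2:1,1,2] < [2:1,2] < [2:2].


The 9 primitive collections of Σ (r=7, n=3):

  P={2,3}:  v_{2} + v_{3} = 0  ⟹  sig = [2:]
  P={2,7}:  v_{2} + v_{7} = v_{5}  ⟹  sig = [2:1]
  P={3,5}:  v_{3} + v_{5} = v_{7}  ⟹  sig = [2:1]
  P={4,5}:  v_{4} + v_{5} = v_{3}  ⟹  sig = [2:1]
  P={2,5}:  v_{2} + v_{5} = v_{1} + v_{6}  ⟹  sig = [2:1,1]
  P={4,7}:  v_{4} + v_{7} = 2·v_{3}  ⟹  sig = [2:2]
  P={1,4,6}:  v_{1} + v_{4} + v_{6} = 0  ⟹  sig = [3:]
  P={1,3,6}:  v_{1} + v_{3} + v_{6} = v_{5}  ⟹  sig = [3:1]
  P={1,6,7}:  v_{1} + v_{6} + v_{7} = 2·v_{5}  ⟹  sig = [3:2]

Sorted signature multiset PRS(X):
    [2:]
    [2:1]
    [2:1]
    [2:1]
    [2:1,1]
    [2:2]
    [3:]
    [3:1]
    [3:2]


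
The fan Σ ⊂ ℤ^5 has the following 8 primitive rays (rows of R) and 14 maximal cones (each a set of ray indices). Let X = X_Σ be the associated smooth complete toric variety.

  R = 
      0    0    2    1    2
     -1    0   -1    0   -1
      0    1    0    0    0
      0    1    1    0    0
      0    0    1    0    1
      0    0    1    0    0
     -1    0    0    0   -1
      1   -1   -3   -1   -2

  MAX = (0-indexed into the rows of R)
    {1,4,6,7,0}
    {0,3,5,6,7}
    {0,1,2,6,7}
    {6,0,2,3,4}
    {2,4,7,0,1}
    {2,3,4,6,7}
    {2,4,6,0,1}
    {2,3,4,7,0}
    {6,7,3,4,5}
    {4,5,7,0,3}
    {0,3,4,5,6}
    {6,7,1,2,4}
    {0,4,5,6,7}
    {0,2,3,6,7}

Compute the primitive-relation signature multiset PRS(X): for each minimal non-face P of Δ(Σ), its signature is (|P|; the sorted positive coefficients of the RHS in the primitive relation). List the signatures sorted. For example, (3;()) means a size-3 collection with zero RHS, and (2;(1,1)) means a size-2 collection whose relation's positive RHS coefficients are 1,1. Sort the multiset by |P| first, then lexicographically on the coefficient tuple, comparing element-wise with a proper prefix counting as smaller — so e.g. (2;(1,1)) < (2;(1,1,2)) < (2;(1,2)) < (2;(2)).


5 collections generate NE(X_Σ); each relation:

  • {1,5}:  v_{1} + v_{5} = v_{6}  →  sig = (2;(1))
  • {2,5}:  v_{2} + v_{5} = v_{3}  →  sig = (2;(1))
  • {1,3}:  v_{1} + v_{3} = v_{2} + v_{6}  →  sig = (2;(1,1))
  • {0,2,4,6,7}:  v_{0} + v_{2} + v_{4} + v_{6} + v_{7} = 0  →  sig = (5;())
  • {0,3,4,6,7}:  v_{0} + v_{3} + v_{4} + v_{6} + v_{7} = v_{5}  →  sig = (5;(1))

Signatures (|P|; sorted positive RHS coefficients), sorted:
    (2;(1))
    (2;(1))
    (2;(1,1))
    (5;())
    (5;(1))


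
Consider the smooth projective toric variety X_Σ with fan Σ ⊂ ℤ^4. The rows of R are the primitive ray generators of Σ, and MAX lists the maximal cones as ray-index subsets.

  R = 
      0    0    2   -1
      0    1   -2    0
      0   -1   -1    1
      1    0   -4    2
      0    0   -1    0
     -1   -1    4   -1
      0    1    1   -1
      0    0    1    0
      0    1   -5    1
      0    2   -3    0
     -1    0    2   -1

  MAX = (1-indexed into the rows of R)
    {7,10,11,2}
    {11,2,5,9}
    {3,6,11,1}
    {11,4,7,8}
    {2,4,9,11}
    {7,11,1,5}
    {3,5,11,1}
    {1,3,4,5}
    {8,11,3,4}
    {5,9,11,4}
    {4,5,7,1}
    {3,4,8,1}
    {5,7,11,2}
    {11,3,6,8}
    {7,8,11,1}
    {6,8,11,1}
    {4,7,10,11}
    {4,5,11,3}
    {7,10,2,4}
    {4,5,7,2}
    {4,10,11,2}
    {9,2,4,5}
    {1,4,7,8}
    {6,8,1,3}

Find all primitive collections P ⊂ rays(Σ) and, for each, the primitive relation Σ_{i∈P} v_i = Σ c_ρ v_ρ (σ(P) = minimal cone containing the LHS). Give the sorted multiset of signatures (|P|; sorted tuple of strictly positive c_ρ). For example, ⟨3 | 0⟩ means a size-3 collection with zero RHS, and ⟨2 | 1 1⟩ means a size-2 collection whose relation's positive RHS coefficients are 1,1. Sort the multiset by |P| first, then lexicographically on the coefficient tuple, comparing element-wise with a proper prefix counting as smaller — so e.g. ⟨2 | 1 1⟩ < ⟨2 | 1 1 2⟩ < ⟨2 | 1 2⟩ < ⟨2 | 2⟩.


25 collections generate NE(X_Σ); each relation:

  P={3,7}:  v_{3} + v_{7} = 0  ⇒ sig = ⟨2 | 0⟩
  P={5,8}:  v_{5} + v_{8} = 0  ⇒ sig = ⟨2 | 0⟩
  P={2,6}:  v_{2} + v_{6} = v_{11}  ⇒ sig = ⟨2 | 1⟩
  P={1,2}:  v_{1} + v_{2} = v_{5} + v_{7}  ⇒ sig = ⟨2 | 1 1⟩
  P={1,9}:  v_{1} + v_{9} = v_{2} + v_{5}  ⇒ sig = ⟨2 | 1 1⟩
  P={1,10}:  v_{1} + v_{10} = v_{2} + v_{7}  ⇒ sig = ⟨2 | 1 1⟩
  P={4,6}:  v_{4} + v_{6} = v_{3} + v_{8}  ⇒ sig = ⟨2 | 1 1⟩
  P={2,3}:  v_{2} + v_{3} = v_{4} + v_{5} + v_{11}  ⇒ sig = ⟨2 | 1 1 1⟩
  P={2,8}:  v_{2} + v_{8} = v_{4} + v_{7} + v_{11}  ⇒ sig = ⟨2 | 1 1 1⟩
  P={3,10}:  v_{3} + v_{10} = v_{2} + v_{4} + v_{11}  ⇒ sig = ⟨2 | 1 1 1⟩
  P={5,6}:  v_{5} + v_{6} = v_{1} + v_{3} + v_{11}  ⇒ sig = ⟨2 | 1 1 1⟩
  P={6,7}:  v_{6} + v_{7} = v_{1} + v_{8} + v_{11}  ⇒ sig = ⟨2 | 1 1 1⟩
  P={8,9}:  v_{8} + v_{9} = v_{2} + v_{4} + v_{11}  ⇒ sig = ⟨2 | 1 1 1⟩
  P={6,9}:  v_{6} + v_{9} = v_{4} + v_{5} + 2·v_{11}  ⇒ sig = ⟨2 | 1 1 2⟩
  P={6,10}:  v_{6} + v_{10} = v_{4} + v_{7} + 2·v_{11}  ⇒ sig = ⟨2 | 1 1 2⟩
  P={9,10}:  v_{9} + v_{10} = 3·v_{2} + v_{4} + v_{11}  ⇒ sig = ⟨2 | 1 1 3⟩
  P={5,10}:  v_{5} + v_{10} = 2·v_{2}  ⇒ sig = ⟨2 | 2⟩
  P={7,9}:  v_{7} + v_{9} = 2·v_{2}  ⇒ sig = ⟨2 | 2⟩
  P={3,9}:  v_{3} + v_{9} = 2·v_{4} + 2·v_{5} + 2·v_{11}  ⇒ sig = ⟨2 | 2 2 2⟩
  P={8,10}:  v_{8} + v_{10} = 2·v_{4} + 2·v_{7} + 2·v_{11}  ⇒ sig = ⟨2 | 2 2 2⟩
  P={1,4,11}:  v_{1} + v_{4} + v_{11} = 0  ⇒ sig = ⟨3 | 0⟩
  P={1,3,8,11}:  v_{1} + v_{3} + v_{8} + v_{11} = v_{6}  ⇒ sig = ⟨4 | 1⟩
  P={2,4,5,11}:  v_{2} + v_{4} + v_{5} + v_{11} = v_{9}  ⇒ sig = ⟨4 | 1⟩
  P={2,4,7,11}:  v_{2} + v_{4} + v_{7} + v_{11} = v_{10}  ⇒ sig = ⟨4 | 1⟩
  P={4,5,7,11}:  v_{4} + v_{5} + v_{7} + v_{11} = v_{2}  ⇒ sig = ⟨4 | 1⟩

so the primitive-relation signature multiset is
[⟨2 | 0⟩, ⟨2 | 0⟩, ⟨2 | 1⟩, ⟨2 | 1 1⟩, ⟨2 | 1 1⟩, ⟨2 | 1 1⟩, ⟨2 | 1 1⟩, ⟨2 | 1 1 1⟩, ⟨2 | 1 1 1⟩, ⟨2 | 1 1 1⟩, ⟨2 | 1 1 1⟩, ⟨2 | 1 1 1⟩, ⟨2 | 1 1 1⟩, ⟨2 | 1 1 2⟩, ⟨2 | 1 1 2⟩, ⟨2 | 1 1 3⟩, ⟨2 | 2⟩, ⟨2 | 2⟩, ⟨2 | 2 2 2⟩, ⟨2 | 2 2 2⟩, ⟨3 | 0⟩, ⟨4 | 1⟩, ⟨4 | 1⟩, ⟨4 | 1⟩, ⟨4 | 1⟩]


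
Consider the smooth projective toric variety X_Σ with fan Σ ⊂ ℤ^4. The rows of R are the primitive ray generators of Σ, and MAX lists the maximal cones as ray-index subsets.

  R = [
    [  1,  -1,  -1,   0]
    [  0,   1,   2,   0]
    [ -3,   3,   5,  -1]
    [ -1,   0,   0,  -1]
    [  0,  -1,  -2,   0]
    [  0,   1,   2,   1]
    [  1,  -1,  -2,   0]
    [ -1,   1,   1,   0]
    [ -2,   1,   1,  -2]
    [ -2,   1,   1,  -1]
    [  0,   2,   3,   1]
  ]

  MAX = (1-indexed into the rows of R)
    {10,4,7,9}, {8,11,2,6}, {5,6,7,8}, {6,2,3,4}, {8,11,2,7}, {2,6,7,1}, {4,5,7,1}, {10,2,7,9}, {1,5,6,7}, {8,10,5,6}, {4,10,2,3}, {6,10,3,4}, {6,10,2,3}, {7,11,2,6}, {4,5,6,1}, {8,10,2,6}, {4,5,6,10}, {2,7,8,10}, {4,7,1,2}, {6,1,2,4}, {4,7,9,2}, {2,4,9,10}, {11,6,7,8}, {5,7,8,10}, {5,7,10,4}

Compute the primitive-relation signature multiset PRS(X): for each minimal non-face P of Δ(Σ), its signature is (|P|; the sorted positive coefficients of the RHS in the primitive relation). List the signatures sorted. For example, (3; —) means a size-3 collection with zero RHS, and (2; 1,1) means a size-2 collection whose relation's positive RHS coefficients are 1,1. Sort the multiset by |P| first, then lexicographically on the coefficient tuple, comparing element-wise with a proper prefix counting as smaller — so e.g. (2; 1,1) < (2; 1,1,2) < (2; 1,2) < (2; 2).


24 minimal non-faces of Δ(Σ) (on 11 rays):

  P={1,8}:  v_{1} + v_{8} = 0 ; sig = (2; —)
  P={2,5}:  v_{2} + v_{5} = 0 ; sig = (2; —)
  P={1,10}:  v_{1} + v_{10} = v_{4} ; sig = (2; 1)
  P={4,8}:  v_{4} + v_{8} = v_{10} ; sig = (2; 1)
  P={3,7}:  v_{3} + v_{7} = v_{2} + v_{10} ; sig = (2; 1,1)
  P={4,11}:  v_{4} + v_{11} = v_{2} + v_{8} ; sig = (2; 1,1)
  P={6,9}:  v_{6} + v_{9} = v_{2} + v_{10} ; sig = (2; 1,1)
  P={1,11}:  v_{1} + v_{11} = v_{2} + v_{6} + v_{7} ; sig = (2; 1,1,1)
  P={3,5}:  v_{3} + v_{5} = v_{4} + v_{6} + v_{10} ; sig = (2; 1,1,1)
  P={5,9}:  v_{5} + v_{9} = v_{4} + v_{7} + v_{10} ; sig = (2; 1,1,1)
  P={5,11}:  v_{5} + v_{11} = v_{6} + v_{7} + v_{8} ; sig = (2; 1,1,1)
  P={3,11}:  v_{3} + v_{11} = 2·v_{2} + v_{6} + v_{8} + v_{10} ; sig = (2; 1,1,1,2)
  P={9,11}:  v_{9} + v_{11} = 2·v_{2} + v_{7} + v_{8} + v_{10} ; sig = (2; 1,1,1,2)
  P={1,3}:  v_{1} + v_{3} = v_{2} + 2·v_{4} + v_{6} ; sig = (2; 1,1,2)
  P={1,9}:  v_{1} + v_{9} = v_{2} + 2·v_{4} + v_{7} ; sig = (2; 1,1,2)
  P={3,8}:  v_{3} + v_{8} = v_{2} + v_{6} + 2·v_{10} ; sig = (2; 1,1,2)
  P={8,9}:  v_{8} + v_{9} = v_{2} + v_{7} + 2·v_{10} ; sig = (2; 1,1,2)
  P={10,11}:  v_{10} + v_{11} = v_{2} + 2·v_{8} ; sig = (2; 1,2)
  P={3,9}:  v_{3} + v_{9} = 2·v_{2} + v_{4} + 2·v_{10} ; sig = (2; 1,2,2)
  P={4,6,7}:  v_{4} + v_{6} + v_{7} = 0 ; sig = (3; —)
  P={6,7,10}:  v_{6} + v_{7} + v_{10} = v_{8} ; sig = (3; 1)
  P={2,4,6,10}:  v_{2} + v_{4} + v_{6} + v_{10} = v_{3} ; sig = (4; 1)
  P={2,4,7,10}:  v_{2} + v_{4} + v_{7} + v_{10} = v_{9} ; sig = (4; 1)
  P={2,6,7,8}:  v_{2} + v_{6} + v_{7} + v_{8} = v_{11} ; sig = (4; 1)

Sorted signature multiset PRS(X):
    (2; —)
    (2; —)
    (2; 1)
    (2; 1)
    (2; 1,1)
    (2; 1,1)
    (2; 1,1)
    (2; 1,1,1)
    (2; 1,1,1)
    (2; 1,1,1)
    (2; 1,1,1)
    (2; 1,1,1,2)
    (2; 1,1,1,2)
    (2; 1,1,2)
    (2; 1,1,2)
    (2; 1,1,2)
    (2; 1,1,2)
    (2; 1,2)
    (2; 1,2,2)
    (3; —)
    (3; 1)
    (4; 1)
    (4; 1)
    (4; 1)


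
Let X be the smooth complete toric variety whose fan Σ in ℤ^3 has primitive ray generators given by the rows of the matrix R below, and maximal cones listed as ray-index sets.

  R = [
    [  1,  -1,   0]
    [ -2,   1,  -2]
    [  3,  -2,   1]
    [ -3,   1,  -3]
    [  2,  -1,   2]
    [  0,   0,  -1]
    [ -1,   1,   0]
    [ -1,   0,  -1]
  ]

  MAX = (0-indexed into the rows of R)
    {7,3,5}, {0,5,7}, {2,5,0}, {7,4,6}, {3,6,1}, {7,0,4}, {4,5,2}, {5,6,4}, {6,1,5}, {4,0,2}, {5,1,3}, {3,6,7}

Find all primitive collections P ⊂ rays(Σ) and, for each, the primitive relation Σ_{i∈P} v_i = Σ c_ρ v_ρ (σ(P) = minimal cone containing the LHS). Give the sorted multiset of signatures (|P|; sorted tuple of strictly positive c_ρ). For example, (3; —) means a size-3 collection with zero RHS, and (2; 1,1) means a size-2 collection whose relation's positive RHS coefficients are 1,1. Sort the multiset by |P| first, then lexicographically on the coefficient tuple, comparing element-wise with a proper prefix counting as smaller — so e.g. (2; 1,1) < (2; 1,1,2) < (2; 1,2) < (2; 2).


Δ(Σ) — 8 vertices, 14 min non-faces:

  P = {0,6}:  v_{0} + v_{6} = 0  so sig = (2; —)
  P = {1,4}:  v_{1} + v_{4} = 0  so sig = (2; —)
  P = {1,7}:  v_{1} + v_{7} = v_{3}  so sig = (2; 1)
  P = {3,4}:  v_{3} + v_{4} = v_{7}  so sig = (2; 1)
  P = {0,1}:  v_{0} + v_{1} = v_{5} + v_{7}  so sig = (2; 1,1)
  P = {1,2}:  v_{1} + v_{2} = v_{0} + v_{5}  so sig = (2; 1,1)
  P = {2,6}:  v_{2} + v_{6} = v_{4} + v_{5}  so sig = (2; 1,1)
  P = {2,3}:  v_{2} + v_{3} = v_{0} + v_{5} + v_{7}  so sig = (2; 1,1,1)
  P = {0,3}:  v_{0} + v_{3} = v_{5} + 2·v_{7}  so sig = (2; 1,2)
  P = {2,7}:  v_{2} + v_{7} = 2·v_{0}  so sig = (2; 2)
  P = {0,4,5}:  v_{0} + v_{4} + v_{5} = v_{2}  so sig = (3; 1)
  P = {4,5,7}:  v_{4} + v_{5} + v_{7} = v_{0}  so sig = (3; 1)
  P = {5,6,7}:  v_{5} + v_{6} + v_{7} = v_{1}  so sig = (3; 1)
  P = {3,5,6}:  v_{3} + v_{5} + v_{6} = 2·v_{1}  so sig = (3; 2)

Sorted signature multiset PRS(X):
    |P|=2: 10 collections, coeffs (), (), (1), (1), (1,1), (1,1), (1,1), (1,1,1), (1,2), (2)
    |P|=3: 4 collections, coeffs (1), (1), (1), (2)


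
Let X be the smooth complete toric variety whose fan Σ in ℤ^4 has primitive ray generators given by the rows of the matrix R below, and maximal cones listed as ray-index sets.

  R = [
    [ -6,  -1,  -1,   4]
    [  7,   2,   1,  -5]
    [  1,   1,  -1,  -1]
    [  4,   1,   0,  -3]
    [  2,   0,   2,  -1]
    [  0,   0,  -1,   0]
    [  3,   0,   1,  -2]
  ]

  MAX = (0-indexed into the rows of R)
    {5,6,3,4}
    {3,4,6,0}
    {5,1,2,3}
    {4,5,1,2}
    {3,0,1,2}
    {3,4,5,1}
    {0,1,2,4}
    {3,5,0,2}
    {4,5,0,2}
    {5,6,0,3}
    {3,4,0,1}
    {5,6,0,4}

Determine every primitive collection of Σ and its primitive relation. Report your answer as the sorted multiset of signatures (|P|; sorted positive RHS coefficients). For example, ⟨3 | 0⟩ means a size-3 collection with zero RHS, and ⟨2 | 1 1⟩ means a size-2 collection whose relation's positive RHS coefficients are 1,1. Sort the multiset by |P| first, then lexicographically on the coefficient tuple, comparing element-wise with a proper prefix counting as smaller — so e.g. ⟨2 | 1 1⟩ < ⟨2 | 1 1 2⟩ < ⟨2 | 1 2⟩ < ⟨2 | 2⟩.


Δ(Σ) — 7 vertices, 5 min non-faces:

  P={2,6}:  v_{2} + v_{6} = v_{3}  →  sig = ⟨2 | 1⟩
  P={1,6}:  v_{1} + v_{6} = 2·v_{3} + v_{4}  →  sig = ⟨2 | 1 2⟩
  P={0,1,5}:  v_{0} + v_{1} + v_{5} = v_{2}  →  sig = ⟨3 | 1⟩
  P={2,3,4}:  v_{2} + v_{3} + v_{4} = v_{1}  →  sig = ⟨3 | 1⟩
  P={0,3,4,5}:  v_{0} + v_{3} + v_{4} + v_{5} = 0  →  sig = ⟨4 | 0⟩

Hence PRS(X_Σ) =
{ ⟨2 | 1⟩,  ⟨2 | 1 2⟩,  ⟨3 | 1⟩ ×2,  ⟨4 | 0⟩ }


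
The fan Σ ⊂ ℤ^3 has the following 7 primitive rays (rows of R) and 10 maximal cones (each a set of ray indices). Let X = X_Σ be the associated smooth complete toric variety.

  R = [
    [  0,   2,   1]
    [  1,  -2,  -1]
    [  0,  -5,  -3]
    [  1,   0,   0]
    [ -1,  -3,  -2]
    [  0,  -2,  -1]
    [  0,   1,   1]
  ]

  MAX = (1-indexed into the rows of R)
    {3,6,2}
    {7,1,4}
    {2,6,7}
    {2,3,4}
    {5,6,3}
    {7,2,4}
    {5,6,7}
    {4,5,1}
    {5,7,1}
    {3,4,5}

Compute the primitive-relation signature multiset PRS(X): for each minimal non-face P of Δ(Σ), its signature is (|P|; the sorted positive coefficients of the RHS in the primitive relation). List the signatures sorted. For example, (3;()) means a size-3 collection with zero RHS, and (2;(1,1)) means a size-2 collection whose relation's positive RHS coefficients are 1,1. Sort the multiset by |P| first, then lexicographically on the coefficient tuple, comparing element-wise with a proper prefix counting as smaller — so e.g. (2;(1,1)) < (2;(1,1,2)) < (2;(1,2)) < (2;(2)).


|primitive collections| = 7. Relations:

  P = {1,6}:  v_{1} + v_{6} = 0  →  sig = (2;())
  P = {1,2}:  v_{1} + v_{2} = v_{4}  →  sig = (2;(1))
  P = {2,5}:  v_{2} + v_{5} = v_{3}  →  sig = (2;(1))
  P = {4,6}:  v_{4} + v_{6} = v_{2}  →  sig = (2;(1))
  P = {1,3}:  v_{1} + v_{3} = v_{4} + v_{5}  →  sig = (2;(1,1))
  P = {3,7}:  v_{3} + v_{7} = 2·v_{6}  →  sig = (2;(2))
  P = {4,5,7}:  v_{4} + v_{5} + v_{7} = v_{6}  →  sig = (3;(1))

Signatures (|P|; sorted positive RHS coefficients), sorted:
    |P|=2: 6 collections, coeffs (), (1), (1), (1), (1,1), (2)
    |P|=3: 1 collection, coeffs (1)
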